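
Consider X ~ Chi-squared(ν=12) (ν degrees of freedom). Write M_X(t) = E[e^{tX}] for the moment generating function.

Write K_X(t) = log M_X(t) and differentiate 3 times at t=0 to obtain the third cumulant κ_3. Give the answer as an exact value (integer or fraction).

κ_3 = K′′′(0) = 96

M_X(t) = (1 - 2*t)^(-6)
K_X(t) = log M_X(t) = -6*log(1 - 2*t)
K′(t) = -12/(2*t - 1)
K′′(t) = 24/(4*t^2 - 4*t + 1)
K′′′(t) = -96/(8*t^3 - 12*t^2 + 6*t - 1)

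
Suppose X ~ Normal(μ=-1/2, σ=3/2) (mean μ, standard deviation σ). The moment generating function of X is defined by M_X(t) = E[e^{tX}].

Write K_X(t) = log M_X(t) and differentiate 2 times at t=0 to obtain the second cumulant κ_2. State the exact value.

κ_2 = K^(2)(0) = 9/4

M_X(t) = e^(9*t^2/8 - t/2)
K_X(t) = log M_X(t) = 9*t^2/8 - t/2
K^(2)(t) = 9/4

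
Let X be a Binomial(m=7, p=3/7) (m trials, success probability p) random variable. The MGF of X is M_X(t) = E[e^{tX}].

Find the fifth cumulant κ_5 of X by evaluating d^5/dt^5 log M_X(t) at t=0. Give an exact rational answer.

κ_5 = d^5K/dt^5 |_{t=0} = -1140/2401

M_X(t) = (3*e^(t)/7 + 4/7)^7
K_X(t) = log M_X(t) = 7*log(3*e^(t)/7 + 4/7)
dK/dt = 21*e^(t)/(3*e^(t) + 4)
d^2K/dt^2 = 84*e^(t)/(9*e^(2*t) + 24*e^(t) + 16)
d^3K/dt^3 = (-252*e^(2*t) + 336*e^(t))/(27*e^(3*t) + 108*e^(2*t) + 144*e^(t) + 64)
d^4K/dt^4 = (756*e^(3*t) - 4032*e^(2*t) + 1344*e^(t))/(81*e^(4*t) + 432*e^(3*t) + 864*e^(2*t) + 768*e^(t) + 256)
d^5K/dt^5 = (-2268*e^(4*t) + 33264*e^(3*t) - 44352*e^(2*t) + 5376*e^(t))/(243*e^(5*t) + 1620*e^(4*t) + 4320*e^(3*t) + 5760*e^(2*t) + 3840*e^(t) + 1024)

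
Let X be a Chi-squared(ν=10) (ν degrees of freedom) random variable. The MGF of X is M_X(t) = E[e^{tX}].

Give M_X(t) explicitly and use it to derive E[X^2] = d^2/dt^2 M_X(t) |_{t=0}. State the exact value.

E[X^2] = d^2M/dt^2 |_{t=0} = 120

M_X(t) = (1 - 2*t)^(-5)
dM/dt = 10/(64*t^6 - 192*t^5 + 240*t^4 - 160*t^3 + 60*t^2 - 12*t + 1)
d^2M/dt^2 = -120/(128*t^7 - 448*t^6 + 672*t^5 - 560*t^4 + 280*t^3 - 84*t^2 + 14*t - 1)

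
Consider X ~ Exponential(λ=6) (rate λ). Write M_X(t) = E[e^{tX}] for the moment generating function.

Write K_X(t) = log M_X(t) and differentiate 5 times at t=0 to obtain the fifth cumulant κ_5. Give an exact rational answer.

M_X(t) = 6/(6 - t)
K_X(t) = log M_X(t) = -log(6 - t) + log(6)
K^(5)(t) = -24/(t^5 - 30*t^4 + 360*t^3 - 2160*t^2 + 6480*t - 7776)

κ_5 = K^(5)(0) = 1/324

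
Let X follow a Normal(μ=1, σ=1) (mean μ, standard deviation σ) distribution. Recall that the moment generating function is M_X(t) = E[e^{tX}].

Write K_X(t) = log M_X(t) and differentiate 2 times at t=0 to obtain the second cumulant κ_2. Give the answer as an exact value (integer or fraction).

M_X(t) = e^(t^2/2 + t)
K_X(t) = log M_X(t) = t^2/2 + t
D^2[K](t) = 1

κ_2 = D^2[K](0) = 1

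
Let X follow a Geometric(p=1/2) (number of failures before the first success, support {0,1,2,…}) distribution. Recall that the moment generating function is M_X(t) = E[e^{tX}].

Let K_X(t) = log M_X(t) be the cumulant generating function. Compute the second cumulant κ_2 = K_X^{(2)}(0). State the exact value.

κ_2 = K′′(0) = 2

M_X(t) = 1/(2*(1 - e^(t)/2))
K_X(t) = log M_X(t) = -log(1 - e^(t)/2) - log(2)
K′(t) = -e^(t)/(e^(t) - 2)
K′′(t) = 2*e^(t)/(e^(2*t) - 4*e^(t) + 4)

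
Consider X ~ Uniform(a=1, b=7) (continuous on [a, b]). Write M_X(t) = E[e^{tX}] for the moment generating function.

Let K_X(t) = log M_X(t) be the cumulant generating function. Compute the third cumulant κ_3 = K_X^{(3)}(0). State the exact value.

κ_3 = D^3[K](0) = 0

M_X(t) = (e^(7*t) - e^(t))/(6*t)
K_X(t) = log M_X(t) = -log(t) + log(e^(7*t) - e^(t)) - log(6)
D^3[K](t) = (216*t^3*e^(12*t) + 216*t^3*e^(6*t) - 2*e^(18*t) + 6*e^(12*t) - 6*e^(6*t) + 2)/(t^3*e^(18*t) - 3*t^3*e^(12*t) + 3*t^3*e^(6*t) - t^3)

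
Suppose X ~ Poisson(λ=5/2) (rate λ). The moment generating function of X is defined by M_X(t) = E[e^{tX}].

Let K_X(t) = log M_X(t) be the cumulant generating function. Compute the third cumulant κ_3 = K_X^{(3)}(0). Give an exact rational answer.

κ_3 = D^3[K](0) = 5/2

M_X(t) = e^(5*e^(t)/2 - 5/2)
K_X(t) = log M_X(t) = 5*e^(t)/2 - 5/2
D^3[K](t) = 5*e^(t)/2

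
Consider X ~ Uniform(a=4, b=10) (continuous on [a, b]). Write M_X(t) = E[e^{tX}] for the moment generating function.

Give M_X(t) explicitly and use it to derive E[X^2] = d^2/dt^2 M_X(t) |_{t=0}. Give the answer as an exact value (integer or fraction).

E[X^2] = D^2[M](0) = 52

M_X(t) = (e^(10*t) - e^(4*t))/(6*t)
D^2[M](t) = (50*t^2*e^(10*t) - 8*t^2*e^(4*t) - 10*t*e^(10*t) + 4*t*e^(4*t) + e^(10*t) - e^(4*t))/(3*t^3)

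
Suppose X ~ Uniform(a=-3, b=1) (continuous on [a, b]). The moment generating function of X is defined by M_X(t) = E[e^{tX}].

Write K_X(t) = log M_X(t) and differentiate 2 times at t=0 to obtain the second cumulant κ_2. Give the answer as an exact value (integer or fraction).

M_X(t) = (e^(t) - e^(-3*t))/(4*t)
K_X(t) = log M_X(t) = -log(t) + log(e^(t) - e^(-3*t)) - 2*log(2)
K^(2)(t) = (-16*t^2*e^(4*t) + e^(8*t) - 2*e^(4*t) + 1)/(t^2*e^(8*t) - 2*t^2*e^(4*t) + t^2)

κ_2 = K^(2)(0) = 4/3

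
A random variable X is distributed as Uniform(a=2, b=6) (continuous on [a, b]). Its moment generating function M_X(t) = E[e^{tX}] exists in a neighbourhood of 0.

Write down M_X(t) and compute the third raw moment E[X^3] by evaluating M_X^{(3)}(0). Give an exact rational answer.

E[X^3] = D^3[M](0) = 80

M_X(t) = (e^(6*t) - e^(2*t))/(4*t)
D^3[M](t) = (108*t^3*e^(6*t) - 4*t^3*e^(2*t) - 54*t^2*e^(6*t) + 6*t^2*e^(2*t) + 18*t*e^(6*t) - 6*t*e^(2*t) - 3*e^(6*t) + 3*e^(2*t))/(2*t^4)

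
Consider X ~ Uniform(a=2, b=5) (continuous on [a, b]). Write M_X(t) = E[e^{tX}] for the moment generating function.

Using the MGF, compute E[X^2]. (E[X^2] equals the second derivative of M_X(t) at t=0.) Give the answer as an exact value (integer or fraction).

M_X(t) = (e^(5*t) - e^(2*t))/(3*t)
dM/dt = (5*t*e^(5*t) - 2*t*e^(2*t) - e^(5*t) + e^(2*t))/(3*t^2)
d^2M/dt^2 = (25*t^2*e^(5*t) - 4*t^2*e^(2*t) - 10*t*e^(5*t) + 4*t*e^(2*t) + 2*e^(5*t) - 2*e^(2*t))/(3*t^3)

E[X^2] = d^2M/dt^2 |_{t=0} = 13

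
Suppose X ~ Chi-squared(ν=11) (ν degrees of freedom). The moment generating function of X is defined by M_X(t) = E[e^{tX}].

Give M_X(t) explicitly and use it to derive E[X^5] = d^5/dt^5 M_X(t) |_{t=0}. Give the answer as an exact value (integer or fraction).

E[X^5] = M^(5)(0) = 692835

M_X(t) = (1 - 2*t)^(-11/2)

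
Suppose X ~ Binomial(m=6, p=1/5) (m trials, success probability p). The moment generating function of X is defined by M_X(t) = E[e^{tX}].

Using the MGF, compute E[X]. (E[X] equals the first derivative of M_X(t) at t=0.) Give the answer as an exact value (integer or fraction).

M_X(t) = (e^(t)/5 + 4/5)^6
dM/dt = 6*e^(6*t)/15625 + 24*e^(5*t)/3125 + 192*e^(4*t)/3125 + 768*e^(3*t)/3125 + 1536*e^(2*t)/3125 + 6144*e^(t)/15625

E[X] = dM/dt |_{t=0} = 6/5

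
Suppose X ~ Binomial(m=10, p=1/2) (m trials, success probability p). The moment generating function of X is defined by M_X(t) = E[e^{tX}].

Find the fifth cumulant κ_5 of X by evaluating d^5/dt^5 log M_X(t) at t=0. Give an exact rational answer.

M_X(t) = (e^(t)/2 + 1/2)^10
K_X(t) = log M_X(t) = 10*log(e^(t)/2 + 1/2)
K′(t) = 10*e^(t)/(e^(t) + 1)
K′′(t) = 10*e^(t)/(e^(2*t) + 2*e^(t) + 1)
K′′′(t) = (-10*e^(2*t) + 10*e^(t))/(e^(3*t) + 3*e^(2*t) + 3*e^(t) + 1)
K′′′′(t) = (10*e^(3*t) - 40*e^(2*t) + 10*e^(t))/(e^(4*t) + 4*e^(3*t) + 6*e^(2*t) + 4*e^(t) + 1)
K′′′′′(t) = (-10*e^(4*t) + 110*e^(3*t) - 110*e^(2*t) + 10*e^(t))/(e^(5*t) + 5*e^(4*t) + 10*e^(3*t) + 10*e^(2*t) + 5*e^(t) + 1)

κ_5 = K′′′′′(0) = 0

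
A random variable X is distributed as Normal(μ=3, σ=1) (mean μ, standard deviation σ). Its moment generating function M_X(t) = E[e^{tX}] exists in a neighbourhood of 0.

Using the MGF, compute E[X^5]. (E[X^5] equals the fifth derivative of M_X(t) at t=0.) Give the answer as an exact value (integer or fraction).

M_X(t) = e^(t^2/2 + 3*t)
M^(5)(t) = t^5*e^(3*t)*e^(t^2/2) + 15*t^4*e^(3*t)*e^(t^2/2) + 100*t^3*e^(3*t)*e^(t^2/2) + 360*t^2*e^(3*t)*e^(t^2/2) + 690*t*e^(3*t)*e^(t^2/2) + 558*e^(3*t)*e^(t^2/2)

E[X^5] = M^(5)(0) = 558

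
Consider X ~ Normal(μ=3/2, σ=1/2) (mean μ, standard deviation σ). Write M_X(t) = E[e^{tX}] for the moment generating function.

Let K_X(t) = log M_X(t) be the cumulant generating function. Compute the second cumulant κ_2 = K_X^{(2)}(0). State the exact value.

M_X(t) = e^(t^2/8 + 3*t/2)
K_X(t) = log M_X(t) = t^2/8 + 3*t/2
dK/dt = t/4 + 3/2
d^2K/dt^2 = 1/4

κ_2 = d^2K/dt^2 |_{t=0} = 1/4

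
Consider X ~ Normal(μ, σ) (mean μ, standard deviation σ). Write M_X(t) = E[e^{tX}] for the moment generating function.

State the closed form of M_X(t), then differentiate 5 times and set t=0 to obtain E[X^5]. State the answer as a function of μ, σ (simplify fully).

M_X(t) = e^(μ*t + σ^2*t^2/2)

E[X^5] = D^5[M](0) = μ*(μ^4 + 10*μ^2*σ^2 + 15*σ^4)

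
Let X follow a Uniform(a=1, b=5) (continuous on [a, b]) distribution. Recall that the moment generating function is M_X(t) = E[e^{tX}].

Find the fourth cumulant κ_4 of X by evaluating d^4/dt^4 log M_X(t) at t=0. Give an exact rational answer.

κ_4 = D^4[K](0) = -32/15

M_X(t) = (e^(5*t) - e^(t))/(4*t)
K_X(t) = log M_X(t) = -log(t) + log(e^(5*t) - e^(t)) - 2*log(2)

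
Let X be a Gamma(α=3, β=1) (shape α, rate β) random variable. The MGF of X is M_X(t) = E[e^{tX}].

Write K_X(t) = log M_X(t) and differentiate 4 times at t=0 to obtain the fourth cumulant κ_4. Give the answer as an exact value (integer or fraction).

M_X(t) = (1 - t)^(-3)
K_X(t) = log M_X(t) = -3*log(1 - t)
dK/dt = -3/(t - 1)
d^2K/dt^2 = 3/(t^2 - 2*t + 1)
d^3K/dt^3 = -6/(t^3 - 3*t^2 + 3*t - 1)
d^4K/dt^4 = 18/(t^4 - 4*t^3 + 6*t^2 - 4*t + 1)

κ_4 = d^4K/dt^4 |_{t=0} = 18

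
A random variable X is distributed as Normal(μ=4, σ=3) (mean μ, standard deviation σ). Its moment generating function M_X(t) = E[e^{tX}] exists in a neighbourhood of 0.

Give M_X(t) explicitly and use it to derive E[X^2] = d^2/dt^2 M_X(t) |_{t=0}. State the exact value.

E[X^2] = D^2[M](0) = 25

M_X(t) = e^(9*t^2/2 + 4*t)
D^2[M](t) = 81*t^2*e^(4*t)*e^(9*t^2/2) + 72*t*e^(4*t)*e^(9*t^2/2) + 25*e^(4*t)*e^(9*t^2/2)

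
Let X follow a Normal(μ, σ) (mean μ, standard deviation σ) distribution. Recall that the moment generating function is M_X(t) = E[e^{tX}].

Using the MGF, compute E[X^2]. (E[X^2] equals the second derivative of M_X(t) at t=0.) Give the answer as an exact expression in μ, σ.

M_X(t) = e^(μ*t + σ^2*t^2/2)
dM/dt = μ*e^(μ*t)*e^(σ^2*t^2/2) + σ^2*t*e^(μ*t)*e^(σ^2*t^2/2)
d^2M/dt^2 = μ^2*e^(μ*t)*e^(σ^2*t^2/2) + 2*μ*σ^2*t*e^(μ*t)*e^(σ^2*t^2/2) + σ^4*t^2*e^(μ*t)*e^(σ^2*t^2/2) + σ^2*e^(μ*t)*e^(σ^2*t^2/2)

E[X^2] = d^2M/dt^2 |_{t=0} = μ^2 + σ^2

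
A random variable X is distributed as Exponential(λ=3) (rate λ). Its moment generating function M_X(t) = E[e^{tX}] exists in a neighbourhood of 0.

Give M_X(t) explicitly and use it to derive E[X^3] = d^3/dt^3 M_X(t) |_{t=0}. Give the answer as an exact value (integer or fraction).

E[X^3] = M′′′(0) = 2/9

M_X(t) = 3/(3 - t)
M′(t) = 3/(t^2 - 6*t + 9)
M′′(t) = -6/(t^3 - 9*t^2 + 27*t - 27)
M′′′(t) = 18/(t^4 - 12*t^3 + 54*t^2 - 108*t + 81)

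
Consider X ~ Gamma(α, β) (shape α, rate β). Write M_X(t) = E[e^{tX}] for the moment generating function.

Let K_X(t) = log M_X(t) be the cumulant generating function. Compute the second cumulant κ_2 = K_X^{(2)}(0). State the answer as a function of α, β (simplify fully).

κ_2 = K′′(0) = α/β^2

M_X(t) = (β/(β - t))^α
K_X(t) = log M_X(t) = α*(log(β) - log(β - t))
K′(t) = -α/(-β + t)
K′′(t) = α/(β^2 - 2*β*t + t^2)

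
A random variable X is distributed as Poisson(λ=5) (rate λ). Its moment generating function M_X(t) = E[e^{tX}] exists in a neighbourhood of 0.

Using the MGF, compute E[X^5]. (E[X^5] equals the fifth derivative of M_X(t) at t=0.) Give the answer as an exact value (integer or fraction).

M_X(t) = e^(5*e^(t) - 5)
M^(5)(t) = (3125*e^(5*t)*e^(5*e^(t)) + 6250*e^(4*t)*e^(5*e^(t)) + 3125*e^(3*t)*e^(5*e^(t)) + 375*e^(2*t)*e^(5*e^(t)) + 5*e^(t)*e^(5*e^(t)))*e^(-5)

E[X^5] = M^(5)(0) = 12880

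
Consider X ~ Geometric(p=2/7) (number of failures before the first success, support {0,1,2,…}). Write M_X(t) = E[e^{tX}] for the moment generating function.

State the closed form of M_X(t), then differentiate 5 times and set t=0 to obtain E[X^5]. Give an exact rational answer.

E[X^5] = M^(5)(0) = 47255/2

M_X(t) = 2/(7*(1 - 5*e^(t)/7))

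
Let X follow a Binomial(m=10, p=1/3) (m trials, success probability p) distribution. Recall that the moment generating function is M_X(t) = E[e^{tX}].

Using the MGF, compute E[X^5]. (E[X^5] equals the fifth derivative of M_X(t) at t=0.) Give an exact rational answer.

E[X^5] = D^5[M](0) = 4700/3

M_X(t) = (e^(t)/3 + 2/3)^10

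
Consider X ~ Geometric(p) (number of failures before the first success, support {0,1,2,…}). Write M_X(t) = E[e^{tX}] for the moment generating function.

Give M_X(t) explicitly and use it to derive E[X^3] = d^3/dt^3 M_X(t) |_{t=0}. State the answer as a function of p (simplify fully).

M_X(t) = p/(-(1 - p)*e^(t) + 1)
M′(t) = (-p^2*e^(t) + p*e^(t))/(p^2*e^(2*t) - 2*p*e^(2*t) + 2*p*e^(t) + e^(2*t) - 2*e^(t) + 1)

E[X^3] = M′′′(0) = -1 + 7/p - 12/p^2 + 6/p^3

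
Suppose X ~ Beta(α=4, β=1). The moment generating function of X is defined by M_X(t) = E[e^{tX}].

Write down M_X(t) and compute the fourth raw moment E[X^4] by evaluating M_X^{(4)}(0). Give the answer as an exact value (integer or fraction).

E[X^4] = M′′′′(0) = 1/2

M_X(t) = ₁F₁(4; 5; t)
M′(t) = 4*₁F₁(5; 6; t)/5
M′′(t) = 2*₁F₁(6; 7; t)/3
M′′′(t) = 4*₁F₁(7; 8; t)/7
M′′′′(t) = ₁F₁(8; 9; t)/2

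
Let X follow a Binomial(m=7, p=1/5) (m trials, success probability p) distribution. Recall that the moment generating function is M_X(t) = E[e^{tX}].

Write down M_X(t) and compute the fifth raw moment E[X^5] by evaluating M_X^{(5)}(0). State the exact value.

M_X(t) = (e^(t)/5 + 4/5)^7
M′(t) = 7*e^(7*t)/78125 + 168*e^(6*t)/78125 + 336*e^(5*t)/15625 + 1792*e^(4*t)/15625 + 5376*e^(3*t)/15625 + 43008*e^(2*t)/78125 + 28672*e^(t)/78125
M′′(t) = 49*e^(7*t)/78125 + 1008*e^(6*t)/78125 + 336*e^(5*t)/3125 + 7168*e^(4*t)/15625 + 16128*e^(3*t)/15625 + 86016*e^(2*t)/78125 + 28672*e^(t)/78125
M′′′(t) = 343*e^(7*t)/78125 + 6048*e^(6*t)/78125 + 336*e^(5*t)/625 + 28672*e^(4*t)/15625 + 48384*e^(3*t)/15625 + 172032*e^(2*t)/78125 + 28672*e^(t)/78125
M′′′′(t) = 2401*e^(7*t)/78125 + 36288*e^(6*t)/78125 + 336*e^(5*t)/125 + 114688*e^(4*t)/15625 + 145152*e^(3*t)/15625 + 344064*e^(2*t)/78125 + 28672*e^(t)/78125
M′′′′′(t) = 16807*e^(7*t)/78125 + 217728*e^(6*t)/78125 + 336*e^(5*t)/25 + 458752*e^(4*t)/15625 + 435456*e^(3*t)/15625 + 688128*e^(2*t)/78125 + 28672*e^(t)/78125

E[X^5] = M′′′′′(0) = 51779/625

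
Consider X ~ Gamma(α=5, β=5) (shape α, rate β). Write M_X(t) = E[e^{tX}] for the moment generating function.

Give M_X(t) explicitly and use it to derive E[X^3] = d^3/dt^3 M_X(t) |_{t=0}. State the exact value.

M_X(t) = 3125/(5 - t)^5
dM/dt = 15625/(t^6 - 30*t^5 + 375*t^4 - 2500*t^3 + 9375*t^2 - 18750*t + 15625)
d^2M/dt^2 = -93750/(t^7 - 35*t^6 + 525*t^5 - 4375*t^4 + 21875*t^3 - 65625*t^2 + 109375*t - 78125)
d^3M/dt^3 = 656250/(t^8 - 40*t^7 + 700*t^6 - 7000*t^5 + 43750*t^4 - 175000*t^3 + 437500*t^2 - 625000*t + 390625)

E[X^3] = d^3M/dt^3 |_{t=0} = 42/25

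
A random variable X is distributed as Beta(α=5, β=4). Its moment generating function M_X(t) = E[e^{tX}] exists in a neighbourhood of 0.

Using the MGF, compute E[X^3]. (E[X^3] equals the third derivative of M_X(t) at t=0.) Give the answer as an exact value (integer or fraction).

E[X^3] = D^3[M](0) = 7/33

M_X(t) = ₁F₁(5; 9; t)
D^3[M](t) = 7*₁F₁(8; 12; t)/33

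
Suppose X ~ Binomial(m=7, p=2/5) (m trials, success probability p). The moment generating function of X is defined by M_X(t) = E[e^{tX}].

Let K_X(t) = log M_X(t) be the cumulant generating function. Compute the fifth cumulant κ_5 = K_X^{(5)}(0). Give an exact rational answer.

κ_5 = K′′′′′(0) = -1974/3125

M_X(t) = (2*e^(t)/5 + 3/5)^7
K_X(t) = log M_X(t) = 7*log(2*e^(t)/5 + 3/5)
K′(t) = 14*e^(t)/(2*e^(t) + 3)
K′′(t) = 42*e^(t)/(4*e^(2*t) + 12*e^(t) + 9)
K′′′(t) = (-84*e^(2*t) + 126*e^(t))/(8*e^(3*t) + 36*e^(2*t) + 54*e^(t) + 27)
K′′′′(t) = (168*e^(3*t) - 1008*e^(2*t) + 378*e^(t))/(16*e^(4*t) + 96*e^(3*t) + 216*e^(2*t) + 216*e^(t) + 81)
K′′′′′(t) = (-336*e^(4*t) + 5544*e^(3*t) - 8316*e^(2*t) + 1134*e^(t))/(32*e^(5*t) + 240*e^(4*t) + 720*e^(3*t) + 1080*e^(2*t) + 810*e^(t) + 243)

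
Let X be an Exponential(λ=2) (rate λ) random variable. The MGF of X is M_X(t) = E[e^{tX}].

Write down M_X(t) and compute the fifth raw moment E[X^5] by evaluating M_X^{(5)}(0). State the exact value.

M_X(t) = 2/(2 - t)
M′(t) = 2/(t^2 - 4*t + 4)
M′′(t) = -4/(t^3 - 6*t^2 + 12*t - 8)
M′′′(t) = 12/(t^4 - 8*t^3 + 24*t^2 - 32*t + 16)
M′′′′(t) = -48/(t^5 - 10*t^4 + 40*t^3 - 80*t^2 + 80*t - 32)
M′′′′′(t) = 240/(t^6 - 12*t^5 + 60*t^4 - 160*t^3 + 240*t^2 - 192*t + 64)

E[X^5] = M′′′′′(0) = 15/4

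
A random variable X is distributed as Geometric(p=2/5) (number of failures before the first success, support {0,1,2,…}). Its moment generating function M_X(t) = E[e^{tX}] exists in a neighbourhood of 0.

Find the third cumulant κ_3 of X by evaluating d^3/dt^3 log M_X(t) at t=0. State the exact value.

κ_3 = d^3K/dt^3 |_{t=0} = 15

M_X(t) = 2/(5*(1 - 3*e^(t)/5))
K_X(t) = log M_X(t) = -log(1 - 3*e^(t)/5) - log(5) + log(2)
dK/dt = -3*e^(t)/(3*e^(t) - 5)
d^2K/dt^2 = 15*e^(t)/(9*e^(2*t) - 30*e^(t) + 25)
d^3K/dt^3 = (-45*e^(2*t) - 75*e^(t))/(27*e^(3*t) - 135*e^(2*t) + 225*e^(t) - 125)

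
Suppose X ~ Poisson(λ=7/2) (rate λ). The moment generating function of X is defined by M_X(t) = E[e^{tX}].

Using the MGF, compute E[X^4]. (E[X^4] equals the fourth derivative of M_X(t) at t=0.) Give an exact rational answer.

M_X(t) = e^(7*e^(t)/2 - 7/2)
M^(4)(t) = (2401*e^(4*t)*e^(7*e^(t)/2) + 4116*e^(3*t)*e^(7*e^(t)/2) + 1372*e^(2*t)*e^(7*e^(t)/2) + 56*e^(t)*e^(7*e^(t)/2))*e^(-7/2)/16

E[X^4] = M^(4)(0) = 7945/16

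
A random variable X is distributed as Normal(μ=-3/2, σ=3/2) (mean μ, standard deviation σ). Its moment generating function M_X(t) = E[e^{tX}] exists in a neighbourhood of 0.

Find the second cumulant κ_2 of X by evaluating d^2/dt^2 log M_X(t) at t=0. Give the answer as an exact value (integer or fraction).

M_X(t) = e^(9*t^2/8 - 3*t/2)
K_X(t) = log M_X(t) = 9*t^2/8 - 3*t/2
K′(t) = 9*t/4 - 3/2
K′′(t) = 9/4

κ_2 = K′′(0) = 9/4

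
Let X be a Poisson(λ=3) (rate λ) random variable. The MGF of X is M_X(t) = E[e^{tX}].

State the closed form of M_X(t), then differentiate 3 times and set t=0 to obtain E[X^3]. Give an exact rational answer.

M_X(t) = e^(3*e^(t) - 3)
M^(3)(t) = (27*e^(3*t)*e^(3*e^(t)) + 27*e^(2*t)*e^(3*e^(t)) + 3*e^(t)*e^(3*e^(t)))*e^(-3)

E[X^3] = M^(3)(0) = 57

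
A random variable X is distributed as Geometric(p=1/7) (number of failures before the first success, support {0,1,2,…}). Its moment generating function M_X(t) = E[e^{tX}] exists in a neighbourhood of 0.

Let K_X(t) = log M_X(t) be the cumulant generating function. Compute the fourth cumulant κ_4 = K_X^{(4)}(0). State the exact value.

κ_4 = d^4K/dt^4 |_{t=0} = 10626

M_X(t) = 1/(7*(1 - 6*e^(t)/7))
K_X(t) = log M_X(t) = -log(1 - 6*e^(t)/7) - log(7)
dK/dt = -6*e^(t)/(6*e^(t) - 7)
d^2K/dt^2 = 42*e^(t)/(36*e^(2*t) - 84*e^(t) + 49)
d^3K/dt^3 = (-252*e^(2*t) - 294*e^(t))/(216*e^(3*t) - 756*e^(2*t) + 882*e^(t) - 343)
d^4K/dt^4 = (1512*e^(3*t) + 7056*e^(2*t) + 2058*e^(t))/(1296*e^(4*t) - 6048*e^(3*t) + 10584*e^(2*t) - 8232*e^(t) + 2401)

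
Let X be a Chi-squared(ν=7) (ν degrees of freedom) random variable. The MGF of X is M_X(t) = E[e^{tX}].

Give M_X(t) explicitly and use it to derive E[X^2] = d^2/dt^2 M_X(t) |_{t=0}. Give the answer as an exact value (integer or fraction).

M_X(t) = (1 - 2*t)^(-7/2)
M^(2)(t) = -63/(32*t^5*√(1 - 2*t) - 80*t^4*√(1 - 2*t) + 80*t^3*√(1 - 2*t) - 40*t^2*√(1 - 2*t) + 10*t*√(1 - 2*t) - √(1 - 2*t))

E[X^2] = M^(2)(0) = 63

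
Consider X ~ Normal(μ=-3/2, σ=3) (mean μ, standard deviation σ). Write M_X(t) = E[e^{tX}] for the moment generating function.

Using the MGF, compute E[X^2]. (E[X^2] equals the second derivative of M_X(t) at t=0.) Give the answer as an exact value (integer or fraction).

M_X(t) = e^(9*t^2/2 - 3*t/2)
M^(2)(t) = (324*t^2*e^(9*t^2/2) - 108*t*e^(9*t^2/2) + 45*e^(9*t^2/2))*e^(-3*t/2)/4

E[X^2] = M^(2)(0) = 45/4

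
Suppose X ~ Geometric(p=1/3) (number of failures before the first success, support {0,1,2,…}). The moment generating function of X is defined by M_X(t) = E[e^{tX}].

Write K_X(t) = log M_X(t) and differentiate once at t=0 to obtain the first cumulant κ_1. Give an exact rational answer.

M_X(t) = 1/(3*(1 - 2*e^(t)/3))
K_X(t) = log M_X(t) = -log(1 - 2*e^(t)/3) - log(3)
K^(1)(t) = -2*e^(t)/(2*e^(t) - 3)

κ_1 = K^(1)(0) = 2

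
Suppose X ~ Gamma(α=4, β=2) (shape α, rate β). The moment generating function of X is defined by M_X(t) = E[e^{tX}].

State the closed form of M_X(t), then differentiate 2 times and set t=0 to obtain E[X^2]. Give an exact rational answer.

M_X(t) = 16/(2 - t)^4
dM/dt = -64/(t^5 - 10*t^4 + 40*t^3 - 80*t^2 + 80*t - 32)
d^2M/dt^2 = 320/(t^6 - 12*t^5 + 60*t^4 - 160*t^3 + 240*t^2 - 192*t + 64)

E[X^2] = d^2M/dt^2 |_{t=0} = 5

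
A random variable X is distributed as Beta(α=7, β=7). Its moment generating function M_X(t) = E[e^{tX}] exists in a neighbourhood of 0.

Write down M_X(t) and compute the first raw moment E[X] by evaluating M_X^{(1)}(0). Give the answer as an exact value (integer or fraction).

M_X(t) = ₁F₁(7; 14; t)
D[M](t) = ₁F₁(8; 15; t)/2

E[X] = D[M](0) = 1/2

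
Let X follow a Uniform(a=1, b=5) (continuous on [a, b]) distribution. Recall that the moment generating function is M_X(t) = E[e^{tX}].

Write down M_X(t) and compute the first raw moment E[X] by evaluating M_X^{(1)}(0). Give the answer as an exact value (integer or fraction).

E[X] = dM/dt |_{t=0} = 3

M_X(t) = (e^(5*t) - e^(t))/(4*t)
dM/dt = (5*t*e^(5*t) - t*e^(t) - e^(5*t) + e^(t))/(4*t^2)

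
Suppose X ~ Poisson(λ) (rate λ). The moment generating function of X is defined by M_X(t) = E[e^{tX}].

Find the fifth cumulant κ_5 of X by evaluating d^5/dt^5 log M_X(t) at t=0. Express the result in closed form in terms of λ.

κ_5 = K′′′′′(0) = λ

M_X(t) = e^(λ*(e^(t) - 1))
K_X(t) = log M_X(t) = λ*(e^(t) - 1)
K′(t) = λ*e^(t)
K′′(t) = λ*e^(t)
K′′′(t) = λ*e^(t)
K′′′′(t) = λ*e^(t)
K′′′′′(t) = λ*e^(t)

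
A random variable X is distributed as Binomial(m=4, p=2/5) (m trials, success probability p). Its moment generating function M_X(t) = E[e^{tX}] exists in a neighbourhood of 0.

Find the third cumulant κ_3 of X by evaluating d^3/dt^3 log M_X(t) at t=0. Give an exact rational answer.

κ_3 = D^3[K](0) = 24/125

M_X(t) = (2*e^(t)/5 + 3/5)^4
K_X(t) = log M_X(t) = 4*log(2*e^(t)/5 + 3/5)
D^3[K](t) = (-48*e^(2*t) + 72*e^(t))/(8*e^(3*t) + 36*e^(2*t) + 54*e^(t) + 27)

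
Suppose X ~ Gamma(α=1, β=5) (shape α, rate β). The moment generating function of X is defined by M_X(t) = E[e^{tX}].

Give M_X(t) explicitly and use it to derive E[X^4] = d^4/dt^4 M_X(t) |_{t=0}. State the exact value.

M_X(t) = 5/(5 - t)
D^4[M](t) = -120/(t^5 - 25*t^4 + 250*t^3 - 1250*t^2 + 3125*t - 3125)

E[X^4] = D^4[M](0) = 24/625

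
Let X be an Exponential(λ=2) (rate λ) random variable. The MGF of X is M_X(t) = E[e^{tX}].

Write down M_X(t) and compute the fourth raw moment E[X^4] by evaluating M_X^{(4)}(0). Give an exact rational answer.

M_X(t) = 2/(2 - t)
dM/dt = 2/(t^2 - 4*t + 4)
d^2M/dt^2 = -4/(t^3 - 6*t^2 + 12*t - 8)
d^3M/dt^3 = 12/(t^4 - 8*t^3 + 24*t^2 - 32*t + 16)
d^4M/dt^4 = -48/(t^5 - 10*t^4 + 40*t^3 - 80*t^2 + 80*t - 32)

E[X^4] = d^4M/dt^4 |_{t=0} = 3/2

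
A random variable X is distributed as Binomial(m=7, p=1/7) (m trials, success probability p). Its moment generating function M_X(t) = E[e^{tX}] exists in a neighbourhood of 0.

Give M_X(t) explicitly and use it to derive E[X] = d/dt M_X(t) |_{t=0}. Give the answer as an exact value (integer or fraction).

E[X] = dM/dt |_{t=0} = 1

M_X(t) = (e^(t)/7 + 6/7)^7
dM/dt = e^(7*t)/117649 + 36*e^(6*t)/117649 + 540*e^(5*t)/117649 + 4320*e^(4*t)/117649 + 19440*e^(3*t)/117649 + 46656*e^(2*t)/117649 + 46656*e^(t)/117649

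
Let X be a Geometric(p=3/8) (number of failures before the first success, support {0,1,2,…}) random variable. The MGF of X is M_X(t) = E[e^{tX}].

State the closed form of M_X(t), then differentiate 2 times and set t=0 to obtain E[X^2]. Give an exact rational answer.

E[X^2] = D^2[M](0) = 65/9

M_X(t) = 3/(8*(1 - 5*e^(t)/8))
D^2[M](t) = (-75*e^(2*t) - 120*e^(t))/(125*e^(3*t) - 600*e^(2*t) + 960*e^(t) - 512)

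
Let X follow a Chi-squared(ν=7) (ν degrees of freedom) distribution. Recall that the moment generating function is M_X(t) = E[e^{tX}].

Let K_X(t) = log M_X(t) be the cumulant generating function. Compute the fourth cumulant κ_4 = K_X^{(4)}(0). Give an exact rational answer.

M_X(t) = (1 - 2*t)^(-7/2)
K_X(t) = log M_X(t) = -7*log(1 - 2*t)/2
K^(4)(t) = 336/(16*t^4 - 32*t^3 + 24*t^2 - 8*t + 1)

κ_4 = K^(4)(0) = 336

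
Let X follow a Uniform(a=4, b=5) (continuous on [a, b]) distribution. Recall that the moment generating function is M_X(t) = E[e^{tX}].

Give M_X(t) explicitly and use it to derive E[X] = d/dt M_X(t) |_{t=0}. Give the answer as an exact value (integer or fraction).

E[X] = M′(0) = 9/2

M_X(t) = (e^(5*t) - e^(4*t))/t
M′(t) = (5*t*e^(5*t) - 4*t*e^(4*t) - e^(5*t) + e^(4*t))/t^2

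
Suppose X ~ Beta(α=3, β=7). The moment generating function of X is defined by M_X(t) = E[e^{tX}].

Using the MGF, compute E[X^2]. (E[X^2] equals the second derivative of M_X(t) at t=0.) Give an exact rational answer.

E[X^2] = M′′(0) = 6/55

M_X(t) = ₁F₁(3; 10; t)
M′(t) = 3*₁F₁(4; 11; t)/10
M′′(t) = 6*₁F₁(5; 12; t)/55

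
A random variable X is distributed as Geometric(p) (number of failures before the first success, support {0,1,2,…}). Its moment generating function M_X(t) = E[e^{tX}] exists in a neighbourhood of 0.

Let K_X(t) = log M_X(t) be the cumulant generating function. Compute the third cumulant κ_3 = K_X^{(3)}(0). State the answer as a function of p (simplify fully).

M_X(t) = p/(-(1 - p)*e^(t) + 1)
K_X(t) = log M_X(t) = log(p) - log(-(1 - p)*e^(t) + 1)
dK/dt = (-p*e^(t) + e^(t))/(p*e^(t) - e^(t) + 1)
d^2K/dt^2 = (-p*e^(t) + e^(t))/(p^2*e^(2*t) - 2*p*e^(2*t) + 2*p*e^(t) + e^(2*t) - 2*e^(t) + 1)

κ_3 = d^3K/dt^3 |_{t=0} = (p^2 - 3*p + 2)/p^3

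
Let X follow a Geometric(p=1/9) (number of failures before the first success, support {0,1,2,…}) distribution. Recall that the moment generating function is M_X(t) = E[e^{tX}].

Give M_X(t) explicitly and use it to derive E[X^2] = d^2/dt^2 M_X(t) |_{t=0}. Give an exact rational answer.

E[X^2] = D^2[M](0) = 136

M_X(t) = 1/(9*(1 - 8*e^(t)/9))
D^2[M](t) = (-64*e^(2*t) - 72*e^(t))/(512*e^(3*t) - 1728*e^(2*t) + 1944*e^(t) - 729)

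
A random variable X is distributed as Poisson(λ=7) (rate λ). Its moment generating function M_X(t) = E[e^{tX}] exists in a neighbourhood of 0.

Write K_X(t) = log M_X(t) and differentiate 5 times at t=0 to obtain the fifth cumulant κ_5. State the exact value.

M_X(t) = e^(7*e^(t) - 7)
K_X(t) = log M_X(t) = 7*e^(t) - 7
D^5[K](t) = 7*e^(t)

κ_5 = D^5[K](0) = 7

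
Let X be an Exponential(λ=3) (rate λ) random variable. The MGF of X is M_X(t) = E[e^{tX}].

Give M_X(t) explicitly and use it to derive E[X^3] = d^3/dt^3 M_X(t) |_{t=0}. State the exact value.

E[X^3] = D^3[M](0) = 2/9

M_X(t) = 3/(3 - t)
D^3[M](t) = 18/(t^4 - 12*t^3 + 54*t^2 - 108*t + 81)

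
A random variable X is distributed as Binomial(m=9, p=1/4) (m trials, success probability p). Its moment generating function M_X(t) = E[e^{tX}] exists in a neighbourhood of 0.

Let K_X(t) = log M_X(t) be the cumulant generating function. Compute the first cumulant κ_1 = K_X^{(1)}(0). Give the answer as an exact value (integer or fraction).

κ_1 = K^(1)(0) = 9/4

M_X(t) = (e^(t)/4 + 3/4)^9
K_X(t) = log M_X(t) = 9*log(e^(t)/4 + 3/4)
K^(1)(t) = 9*e^(t)/(e^(t) + 3)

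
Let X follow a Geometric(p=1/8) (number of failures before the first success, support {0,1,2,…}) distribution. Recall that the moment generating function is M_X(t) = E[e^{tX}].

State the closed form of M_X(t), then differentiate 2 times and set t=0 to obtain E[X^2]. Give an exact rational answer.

M_X(t) = 1/(8*(1 - 7*e^(t)/8))
M′(t) = 7*e^(t)/(49*e^(2*t) - 112*e^(t) + 64)
M′′(t) = (-49*e^(2*t) - 56*e^(t))/(343*e^(3*t) - 1176*e^(2*t) + 1344*e^(t) - 512)

E[X^2] = M′′(0) = 105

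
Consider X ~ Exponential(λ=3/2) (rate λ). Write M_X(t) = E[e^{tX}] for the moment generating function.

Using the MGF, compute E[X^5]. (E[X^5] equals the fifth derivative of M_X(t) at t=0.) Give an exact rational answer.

E[X^5] = M′′′′′(0) = 1280/81

M_X(t) = 3/(2*(3/2 - t))
M′(t) = 6/(4*t^2 - 12*t + 9)
M′′(t) = -24/(8*t^3 - 36*t^2 + 54*t - 27)
M′′′(t) = 144/(16*t^4 - 96*t^3 + 216*t^2 - 216*t + 81)
M′′′′(t) = -1152/(32*t^5 - 240*t^4 + 720*t^3 - 1080*t^2 + 810*t - 243)
M′′′′′(t) = 11520/(64*t^6 - 576*t^5 + 2160*t^4 - 4320*t^3 + 4860*t^2 - 2916*t + 729)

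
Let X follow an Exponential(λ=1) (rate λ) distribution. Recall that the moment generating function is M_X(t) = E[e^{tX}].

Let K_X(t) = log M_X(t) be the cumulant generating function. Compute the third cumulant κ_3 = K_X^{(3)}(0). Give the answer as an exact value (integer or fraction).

κ_3 = D^3[K](0) = 2

M_X(t) = 1/(1 - t)
K_X(t) = log M_X(t) = -log(1 - t)
D^3[K](t) = -2/(t^3 - 3*t^2 + 3*t - 1)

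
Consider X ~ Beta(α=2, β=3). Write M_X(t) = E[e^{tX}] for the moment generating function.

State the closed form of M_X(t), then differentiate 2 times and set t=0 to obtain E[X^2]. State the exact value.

E[X^2] = d^2M/dt^2 |_{t=0} = 1/5

M_X(t) = ₁F₁(2; 5; t)
dM/dt = 2*₁F₁(3; 6; t)/5
d^2M/dt^2 = ₁F₁(4; 7; t)/5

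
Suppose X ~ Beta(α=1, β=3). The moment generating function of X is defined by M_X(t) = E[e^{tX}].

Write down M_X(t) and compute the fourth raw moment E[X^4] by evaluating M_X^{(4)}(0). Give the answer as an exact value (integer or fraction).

M_X(t) = ₁F₁(1; 4; t)
D^4[M](t) = ₁F₁(5; 8; t)/35

E[X^4] = D^4[M](0) = 1/35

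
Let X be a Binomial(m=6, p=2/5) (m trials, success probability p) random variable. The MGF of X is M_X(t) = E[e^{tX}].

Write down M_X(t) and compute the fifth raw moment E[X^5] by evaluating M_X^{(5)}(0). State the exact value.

E[X^5] = D^5[M](0) = 228708/625

M_X(t) = (2*e^(t)/5 + 3/5)^6
D^5[M](t) = 497664*e^(6*t)/15625 + 576*e^(5*t)/5 + 442368*e^(4*t)/3125 + 209952*e^(3*t)/3125 + 31104*e^(2*t)/3125 + 2916*e^(t)/15625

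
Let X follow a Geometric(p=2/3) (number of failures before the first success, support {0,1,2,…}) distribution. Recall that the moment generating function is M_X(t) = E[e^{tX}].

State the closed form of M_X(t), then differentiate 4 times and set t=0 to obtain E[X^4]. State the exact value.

M_X(t) = 2/(3*(1 - e^(t)/3))
M′(t) = 2*e^(t)/(e^(2*t) - 6*e^(t) + 9)
M′′(t) = (-2*e^(2*t) - 6*e^(t))/(e^(3*t) - 9*e^(2*t) + 27*e^(t) - 27)
M′′′(t) = (2*e^(3*t) + 24*e^(2*t) + 18*e^(t))/(e^(4*t) - 12*e^(3*t) + 54*e^(2*t) - 108*e^(t) + 81)
M′′′′(t) = (-2*e^(4*t) - 66*e^(3*t) - 198*e^(2*t) - 54*e^(t))/(e^(5*t) - 15*e^(4*t) + 90*e^(3*t) - 270*e^(2*t) + 405*e^(t) - 243)

E[X^4] = M′′′′(0) = 10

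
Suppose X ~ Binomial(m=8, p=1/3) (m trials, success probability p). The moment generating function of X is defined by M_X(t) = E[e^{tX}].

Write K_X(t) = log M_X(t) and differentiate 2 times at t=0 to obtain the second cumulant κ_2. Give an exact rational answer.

κ_2 = d^2K/dt^2 |_{t=0} = 16/9

M_X(t) = (e^(t)/3 + 2/3)^8
K_X(t) = log M_X(t) = 8*log(e^(t)/3 + 2/3)
dK/dt = 8*e^(t)/(e^(t) + 2)
d^2K/dt^2 = 16*e^(t)/(e^(2*t) + 4*e^(t) + 4)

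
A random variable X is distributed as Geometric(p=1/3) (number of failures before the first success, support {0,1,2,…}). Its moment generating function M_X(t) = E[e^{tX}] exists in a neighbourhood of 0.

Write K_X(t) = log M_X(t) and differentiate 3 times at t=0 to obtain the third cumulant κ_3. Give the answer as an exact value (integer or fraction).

κ_3 = D^3[K](0) = 30

M_X(t) = 1/(3*(1 - 2*e^(t)/3))
K_X(t) = log M_X(t) = -log(1 - 2*e^(t)/3) - log(3)
D^3[K](t) = (-12*e^(2*t) - 18*e^(t))/(8*e^(3*t) - 36*e^(2*t) + 54*e^(t) - 27)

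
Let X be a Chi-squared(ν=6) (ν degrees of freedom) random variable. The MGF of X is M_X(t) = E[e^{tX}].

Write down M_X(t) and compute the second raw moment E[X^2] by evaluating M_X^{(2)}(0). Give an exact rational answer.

M_X(t) = (1 - 2*t)^(-3)
dM/dt = 6/(16*t^4 - 32*t^3 + 24*t^2 - 8*t + 1)
d^2M/dt^2 = -48/(32*t^5 - 80*t^4 + 80*t^3 - 40*t^2 + 10*t - 1)

E[X^2] = d^2M/dt^2 |_{t=0} = 48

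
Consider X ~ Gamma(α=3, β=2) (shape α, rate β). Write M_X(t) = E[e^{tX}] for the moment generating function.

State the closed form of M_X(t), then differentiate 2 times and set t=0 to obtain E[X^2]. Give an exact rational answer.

E[X^2] = M′′(0) = 3

M_X(t) = 8/(2 - t)^3
M′(t) = 24/(t^4 - 8*t^3 + 24*t^2 - 32*t + 16)
M′′(t) = -96/(t^5 - 10*t^4 + 40*t^3 - 80*t^2 + 80*t - 32)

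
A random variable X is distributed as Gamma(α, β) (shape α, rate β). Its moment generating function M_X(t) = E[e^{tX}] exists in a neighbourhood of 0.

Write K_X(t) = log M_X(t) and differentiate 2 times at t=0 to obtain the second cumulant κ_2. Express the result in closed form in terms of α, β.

κ_2 = D^2[K](0) = α/β^2

M_X(t) = (β/(β - t))^α
K_X(t) = log M_X(t) = α*(log(β) - log(β - t))
D^2[K](t) = α/(β^2 - 2*β*t + t^2)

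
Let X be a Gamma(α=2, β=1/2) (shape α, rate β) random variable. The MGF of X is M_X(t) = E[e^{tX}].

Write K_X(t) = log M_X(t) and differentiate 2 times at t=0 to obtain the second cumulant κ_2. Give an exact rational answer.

κ_2 = K^(2)(0) = 8

M_X(t) = 1/(4*(1/2 - t)^2)
K_X(t) = log M_X(t) = -2*log(1/2 - t) - 2*log(2)
K^(2)(t) = 8/(4*t^2 - 4*t + 1)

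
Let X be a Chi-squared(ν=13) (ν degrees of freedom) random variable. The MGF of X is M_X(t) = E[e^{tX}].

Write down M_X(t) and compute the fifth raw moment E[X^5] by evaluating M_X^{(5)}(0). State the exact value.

M_X(t) = (1 - 2*t)^(-13/2)

E[X^5] = D^5[M](0) = 1322685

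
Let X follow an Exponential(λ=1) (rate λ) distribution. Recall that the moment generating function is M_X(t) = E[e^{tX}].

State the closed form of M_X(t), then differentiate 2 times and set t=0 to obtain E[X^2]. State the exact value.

M_X(t) = 1/(1 - t)
M^(2)(t) = -2/(t^3 - 3*t^2 + 3*t - 1)

E[X^2] = M^(2)(0) = 2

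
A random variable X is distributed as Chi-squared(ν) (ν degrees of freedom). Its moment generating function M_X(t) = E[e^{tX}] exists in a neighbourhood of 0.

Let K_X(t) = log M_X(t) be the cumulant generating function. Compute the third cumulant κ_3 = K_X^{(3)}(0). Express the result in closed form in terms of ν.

κ_3 = K^(3)(0) = 8*ν

M_X(t) = (1 - 2*t)^(-ν/2)
K_X(t) = log M_X(t) = -ν*log(1 - 2*t)/2
K^(3)(t) = -8*ν/(8*t^3 - 12*t^2 + 6*t - 1)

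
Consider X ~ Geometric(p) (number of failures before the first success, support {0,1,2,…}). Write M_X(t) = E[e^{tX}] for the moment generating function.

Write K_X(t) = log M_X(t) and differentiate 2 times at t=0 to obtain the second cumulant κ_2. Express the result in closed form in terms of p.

κ_2 = K^(2)(0) = (1 - p)/p^2

M_X(t) = p/(-(1 - p)*e^(t) + 1)
K_X(t) = log M_X(t) = log(p) - log(-(1 - p)*e^(t) + 1)
K^(2)(t) = (-p*e^(t) + e^(t))/(p^2*e^(2*t) - 2*p*e^(2*t) + 2*p*e^(t) + e^(2*t) - 2*e^(t) + 1)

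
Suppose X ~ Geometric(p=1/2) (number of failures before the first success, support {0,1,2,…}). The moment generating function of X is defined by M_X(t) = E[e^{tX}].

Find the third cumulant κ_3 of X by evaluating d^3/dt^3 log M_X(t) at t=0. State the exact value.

κ_3 = K^(3)(0) = 6

M_X(t) = 1/(2*(1 - e^(t)/2))
K_X(t) = log M_X(t) = -log(1 - e^(t)/2) - log(2)
K^(3)(t) = (-2*e^(2*t) - 4*e^(t))/(e^(3*t) - 6*e^(2*t) + 12*e^(t) - 8)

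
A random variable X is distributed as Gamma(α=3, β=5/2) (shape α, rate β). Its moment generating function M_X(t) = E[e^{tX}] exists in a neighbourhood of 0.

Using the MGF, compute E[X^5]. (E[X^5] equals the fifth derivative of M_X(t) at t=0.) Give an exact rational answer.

E[X^5] = M′′′′′(0) = 16128/625

M_X(t) = 125/(8*(5/2 - t)^3)
M′(t) = 750/(16*t^4 - 160*t^3 + 600*t^2 - 1000*t + 625)
M′′(t) = -6000/(32*t^5 - 400*t^4 + 2000*t^3 - 5000*t^2 + 6250*t - 3125)
M′′′(t) = 60000/(64*t^6 - 960*t^5 + 6000*t^4 - 20000*t^3 + 37500*t^2 - 37500*t + 15625)
M′′′′(t) = -720000/(128*t^7 - 2240*t^6 + 16800*t^5 - 70000*t^4 + 175000*t^3 - 262500*t^2 + 218750*t - 78125)
M′′′′′(t) = 10080000/(256*t^8 - 5120*t^7 + 44800*t^6 - 224000*t^5 + 700000*t^4 - 1400000*t^3 + 1750000*t^2 - 1250000*t + 390625)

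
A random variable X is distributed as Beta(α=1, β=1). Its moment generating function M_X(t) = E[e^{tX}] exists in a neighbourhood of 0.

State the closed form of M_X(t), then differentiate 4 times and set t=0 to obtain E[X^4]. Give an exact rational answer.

E[X^4] = d^4M/dt^4 |_{t=0} = 1/5

M_X(t) = ₁F₁(1; 2; t)
dM/dt = ₁F₁(2; 3; t)/2
d^2M/dt^2 = ₁F₁(3; 4; t)/3
d^3M/dt^3 = ₁F₁(4; 5; t)/4
d^4M/dt^4 = ₁F₁(5; 6; t)/5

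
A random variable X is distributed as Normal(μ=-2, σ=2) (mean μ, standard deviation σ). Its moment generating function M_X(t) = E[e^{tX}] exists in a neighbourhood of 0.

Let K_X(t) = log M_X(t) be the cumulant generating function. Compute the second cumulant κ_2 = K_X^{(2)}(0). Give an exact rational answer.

M_X(t) = e^(2*t^2 - 2*t)
K_X(t) = log M_X(t) = 2*t^2 - 2*t
K′(t) = 4*t - 2
K′′(t) = 4

κ_2 = K′′(0) = 4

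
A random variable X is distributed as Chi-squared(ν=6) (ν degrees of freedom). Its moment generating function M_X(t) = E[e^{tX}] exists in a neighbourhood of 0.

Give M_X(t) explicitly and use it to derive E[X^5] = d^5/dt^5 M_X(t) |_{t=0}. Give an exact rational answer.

M_X(t) = (1 - 2*t)^(-3)
dM/dt = 6/(16*t^4 - 32*t^3 + 24*t^2 - 8*t + 1)
d^2M/dt^2 = -48/(32*t^5 - 80*t^4 + 80*t^3 - 40*t^2 + 10*t - 1)
d^3M/dt^3 = 480/(64*t^6 - 192*t^5 + 240*t^4 - 160*t^3 + 60*t^2 - 12*t + 1)
d^4M/dt^4 = -5760/(128*t^7 - 448*t^6 + 672*t^5 - 560*t^4 + 280*t^3 - 84*t^2 + 14*t - 1)
d^5M/dt^5 = 80640/(256*t^8 - 1024*t^7 + 1792*t^6 - 1792*t^5 + 1120*t^4 - 448*t^3 + 112*t^2 - 16*t + 1)

E[X^5] = d^5M/dt^5 |_{t=0} = 80640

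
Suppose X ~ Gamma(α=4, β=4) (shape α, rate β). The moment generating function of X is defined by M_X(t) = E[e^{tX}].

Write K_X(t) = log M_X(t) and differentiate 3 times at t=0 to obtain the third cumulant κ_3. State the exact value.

κ_3 = K^(3)(0) = 1/8

M_X(t) = 256/(4 - t)^4
K_X(t) = log M_X(t) = -4*log(4 - t) + 8*log(2)
K^(3)(t) = -8/(t^3 - 12*t^2 + 48*t - 64)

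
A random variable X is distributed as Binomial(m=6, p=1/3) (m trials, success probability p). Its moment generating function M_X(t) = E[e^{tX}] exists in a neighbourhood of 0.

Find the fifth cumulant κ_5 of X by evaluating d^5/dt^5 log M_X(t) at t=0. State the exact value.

M_X(t) = (e^(t)/3 + 2/3)^6
K_X(t) = log M_X(t) = 6*log(e^(t)/3 + 2/3)
dK/dt = 6*e^(t)/(e^(t) + 2)
d^2K/dt^2 = 12*e^(t)/(e^(2*t) + 4*e^(t) + 4)
d^3K/dt^3 = (-12*e^(2*t) + 24*e^(t))/(e^(3*t) + 6*e^(2*t) + 12*e^(t) + 8)
d^4K/dt^4 = (12*e^(3*t) - 96*e^(2*t) + 48*e^(t))/(e^(4*t) + 8*e^(3*t) + 24*e^(2*t) + 32*e^(t) + 16)
d^5K/dt^5 = (-12*e^(4*t) + 264*e^(3*t) - 528*e^(2*t) + 96*e^(t))/(e^(5*t) + 10*e^(4*t) + 40*e^(3*t) + 80*e^(2*t) + 80*e^(t) + 32)

κ_5 = d^5K/dt^5 |_{t=0} = -20/27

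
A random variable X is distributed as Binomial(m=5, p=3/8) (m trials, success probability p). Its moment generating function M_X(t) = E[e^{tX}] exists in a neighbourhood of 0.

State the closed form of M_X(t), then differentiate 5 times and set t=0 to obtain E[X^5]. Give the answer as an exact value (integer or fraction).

E[X^5] = M′′′′′(0) = 605325/4096

M_X(t) = (3*e^(t)/8 + 5/8)^5
M′(t) = 1215*e^(5*t)/32768 + 2025*e^(4*t)/8192 + 10125*e^(3*t)/16384 + 5625*e^(2*t)/8192 + 9375*e^(t)/32768
M′′(t) = 6075*e^(5*t)/32768 + 2025*e^(4*t)/2048 + 30375*e^(3*t)/16384 + 5625*e^(2*t)/4096 + 9375*e^(t)/32768
M′′′(t) = 30375*e^(5*t)/32768 + 2025*e^(4*t)/512 + 91125*e^(3*t)/16384 + 5625*e^(2*t)/2048 + 9375*e^(t)/32768
M′′′′(t) = 151875*e^(5*t)/32768 + 2025*e^(4*t)/128 + 273375*e^(3*t)/16384 + 5625*e^(2*t)/1024 + 9375*e^(t)/32768
M′′′′′(t) = 759375*e^(5*t)/32768 + 2025*e^(4*t)/32 + 820125*e^(3*t)/16384 + 5625*e^(2*t)/512 + 9375*e^(t)/32768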